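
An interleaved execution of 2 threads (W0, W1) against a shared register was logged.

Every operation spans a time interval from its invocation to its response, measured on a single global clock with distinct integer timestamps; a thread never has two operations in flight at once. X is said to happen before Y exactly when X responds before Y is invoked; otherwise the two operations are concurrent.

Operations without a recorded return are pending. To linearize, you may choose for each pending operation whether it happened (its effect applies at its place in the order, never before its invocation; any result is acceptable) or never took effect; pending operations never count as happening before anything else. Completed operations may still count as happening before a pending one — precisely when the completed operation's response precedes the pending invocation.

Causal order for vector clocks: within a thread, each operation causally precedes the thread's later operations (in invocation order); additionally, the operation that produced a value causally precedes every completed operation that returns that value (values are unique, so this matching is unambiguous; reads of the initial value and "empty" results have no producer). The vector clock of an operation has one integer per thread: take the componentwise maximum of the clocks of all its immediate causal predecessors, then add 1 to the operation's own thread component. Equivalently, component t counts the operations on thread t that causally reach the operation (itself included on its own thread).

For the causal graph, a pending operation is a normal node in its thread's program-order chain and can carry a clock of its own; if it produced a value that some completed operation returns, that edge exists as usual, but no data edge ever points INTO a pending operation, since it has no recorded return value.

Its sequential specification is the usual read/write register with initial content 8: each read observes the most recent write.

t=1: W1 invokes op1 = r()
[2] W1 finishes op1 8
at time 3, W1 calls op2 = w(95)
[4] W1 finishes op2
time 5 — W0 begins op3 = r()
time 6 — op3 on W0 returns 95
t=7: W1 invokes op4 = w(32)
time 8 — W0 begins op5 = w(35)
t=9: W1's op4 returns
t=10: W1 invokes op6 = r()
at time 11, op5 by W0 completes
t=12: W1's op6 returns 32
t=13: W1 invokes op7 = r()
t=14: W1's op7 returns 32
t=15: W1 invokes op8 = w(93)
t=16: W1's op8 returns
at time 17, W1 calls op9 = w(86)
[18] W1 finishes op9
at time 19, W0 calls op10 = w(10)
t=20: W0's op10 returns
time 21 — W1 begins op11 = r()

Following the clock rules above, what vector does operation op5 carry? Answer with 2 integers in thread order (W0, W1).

op1 (invocation 1): nothing precedes it; W1's component alone gives (0, 1)
VC(op2, invoked at 3): max of VC(op1)=(0, 1), then +1 on thread W1 → (0, 2)
VC(op4, invoked at 7): max of VC(op2)=(0, 2), then +1 on thread W1 → (0, 3)
VC(op3, invoked at 5): max of VC(op2)=(0, 2), then +1 on thread W0 → (1, 2)
VC(op6, invoked at 10): max of VC(op4)=(0, 3), then +1 on thread W1 → (0, 4)
VC(op5, invoked at 8): max of VC(op3)=(1, 2), then +1 on thread W0 → (2, 2)
VC(op7, invoked at 13): max of VC(op4)=(0, 3), VC(op6)=(0, 4), then +1 on thread W1 → (0, 5)
VC(op10, invoked at 19): max of VC(op5)=(2, 2), then +1 on thread W0 → (3, 2)
VC(op8, invoked at 15): max of VC(op7)=(0, 5), then +1 on thread W1 → (0, 6)
VC(op9, invoked at 17): max of VC(op8)=(0, 6), then +1 on thread W1 → (0, 7)
VC(op11, invoked at 21): max of VC(op9)=(0, 7), then +1 on thread W1 → (0, 8)
target: VC(op5) = (2, 2)

(2, 2)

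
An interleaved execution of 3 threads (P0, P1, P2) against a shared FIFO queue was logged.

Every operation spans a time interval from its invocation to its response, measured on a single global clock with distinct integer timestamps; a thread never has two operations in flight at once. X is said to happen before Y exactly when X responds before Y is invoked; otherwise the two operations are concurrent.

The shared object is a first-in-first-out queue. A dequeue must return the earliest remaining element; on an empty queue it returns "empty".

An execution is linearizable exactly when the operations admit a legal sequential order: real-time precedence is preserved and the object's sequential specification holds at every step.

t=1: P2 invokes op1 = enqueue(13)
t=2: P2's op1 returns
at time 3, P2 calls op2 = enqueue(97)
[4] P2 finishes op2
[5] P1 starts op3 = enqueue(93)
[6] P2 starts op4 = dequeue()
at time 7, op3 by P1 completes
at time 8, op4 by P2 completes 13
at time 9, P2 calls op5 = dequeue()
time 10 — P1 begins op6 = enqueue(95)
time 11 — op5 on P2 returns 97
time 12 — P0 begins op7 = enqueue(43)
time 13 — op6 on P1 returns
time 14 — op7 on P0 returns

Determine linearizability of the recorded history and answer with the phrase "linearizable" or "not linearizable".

linearizable

a witness: op1, op2, op3, op4, op5, op6, op7
1. op1 enqueue(13), leaving queue <13>
2. op2 enqueue(97), leaving queue <13,97>
3. op3 enqueue(93), leaving queue <13,97,93>
4. op4 dequeue() → 13, leaving queue <97,93>
5. op5 dequeue() → 97, leaving queue <93>
6. op6 enqueue(95), leaving queue <93,95>
7. op7 enqueue(43), leaving queue <93,95,43>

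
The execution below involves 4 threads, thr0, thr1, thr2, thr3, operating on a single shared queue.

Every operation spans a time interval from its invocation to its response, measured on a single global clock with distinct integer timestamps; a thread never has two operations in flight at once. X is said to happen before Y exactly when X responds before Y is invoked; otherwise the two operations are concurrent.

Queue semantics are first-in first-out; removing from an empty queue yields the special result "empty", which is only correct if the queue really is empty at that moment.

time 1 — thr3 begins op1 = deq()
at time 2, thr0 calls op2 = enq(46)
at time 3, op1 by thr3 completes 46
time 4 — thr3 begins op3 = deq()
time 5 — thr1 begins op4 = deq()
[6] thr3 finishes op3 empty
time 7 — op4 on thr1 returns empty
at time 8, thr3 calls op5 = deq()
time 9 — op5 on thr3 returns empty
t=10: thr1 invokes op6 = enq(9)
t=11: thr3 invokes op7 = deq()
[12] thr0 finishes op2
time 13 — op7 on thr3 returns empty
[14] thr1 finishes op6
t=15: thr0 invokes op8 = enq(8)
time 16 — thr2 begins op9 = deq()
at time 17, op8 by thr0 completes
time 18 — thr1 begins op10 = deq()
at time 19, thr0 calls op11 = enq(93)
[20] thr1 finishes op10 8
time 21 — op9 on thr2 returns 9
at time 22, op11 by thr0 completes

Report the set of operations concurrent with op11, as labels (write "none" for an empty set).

op10, op9

op11 spans [19,22]: anything still running between times 19 and 22 counts as concurrent
op1 [1,3]: before
op2 [2,12]: before
op3 [4,6]: before
op4 [5,7]: before
op5 [8,9]: before
op6 [10,14]: before
op7 [11,13]: before
op8 [15,17]: before
op9 [16,21]: concurrent
op10 [18,20]: concurrent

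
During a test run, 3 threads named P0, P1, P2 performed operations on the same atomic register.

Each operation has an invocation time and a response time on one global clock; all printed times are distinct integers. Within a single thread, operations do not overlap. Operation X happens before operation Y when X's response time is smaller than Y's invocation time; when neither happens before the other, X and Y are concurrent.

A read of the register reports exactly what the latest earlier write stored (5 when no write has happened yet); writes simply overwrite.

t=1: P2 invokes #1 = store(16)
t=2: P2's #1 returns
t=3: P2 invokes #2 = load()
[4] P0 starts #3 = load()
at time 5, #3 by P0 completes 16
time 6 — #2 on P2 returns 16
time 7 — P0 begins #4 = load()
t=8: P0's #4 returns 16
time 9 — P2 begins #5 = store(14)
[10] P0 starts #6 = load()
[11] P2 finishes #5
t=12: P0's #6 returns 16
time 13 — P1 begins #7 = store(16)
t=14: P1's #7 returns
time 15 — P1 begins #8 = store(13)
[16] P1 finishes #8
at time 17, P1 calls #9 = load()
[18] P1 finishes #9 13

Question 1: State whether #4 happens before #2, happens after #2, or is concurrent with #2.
after

#4 spans [7,8], #2 spans [3,6]
resp(#2)=6 < inv(#4)=7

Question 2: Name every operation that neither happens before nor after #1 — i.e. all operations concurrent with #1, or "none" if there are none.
none

concurrent with #1 ([1,2]): every op whose interval crosses 1..2
#2 [3,6]: after
#3 [4,5]: after
#4 [7,8]: after
#5 [9,11]: after
#6 [10,12]: after
#7 [13,14]: after
#8 [15,16]: after
#9 [17,18]: after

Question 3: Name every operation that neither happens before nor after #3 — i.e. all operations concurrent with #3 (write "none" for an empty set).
#2

#3 spans [4,5]; an op avoiding the whole window 4..5 is ordered, any other is concurrent
#1 [1,2]: before
#2 [3,6]: concurrent
#4 [7,8]: after
#5 [9,11]: after
#6 [10,12]: after
#7 [13,14]: after
#8 [15,16]: after
#9 [17,18]: after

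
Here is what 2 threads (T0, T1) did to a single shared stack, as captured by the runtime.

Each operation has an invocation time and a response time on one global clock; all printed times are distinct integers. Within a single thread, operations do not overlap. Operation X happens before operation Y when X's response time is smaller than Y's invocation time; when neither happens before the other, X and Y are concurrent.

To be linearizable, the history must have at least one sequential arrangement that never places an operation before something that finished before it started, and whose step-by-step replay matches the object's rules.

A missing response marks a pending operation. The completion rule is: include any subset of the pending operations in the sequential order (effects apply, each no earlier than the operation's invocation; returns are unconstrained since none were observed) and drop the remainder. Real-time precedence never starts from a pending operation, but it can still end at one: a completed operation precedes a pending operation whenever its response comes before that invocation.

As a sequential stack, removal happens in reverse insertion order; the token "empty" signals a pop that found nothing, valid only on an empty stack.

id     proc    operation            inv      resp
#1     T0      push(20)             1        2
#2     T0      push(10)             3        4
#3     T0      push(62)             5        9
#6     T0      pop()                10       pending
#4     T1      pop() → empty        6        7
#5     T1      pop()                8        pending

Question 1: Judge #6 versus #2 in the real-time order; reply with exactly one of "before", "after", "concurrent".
Answer: after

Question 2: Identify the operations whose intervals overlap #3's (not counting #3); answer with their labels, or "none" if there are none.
Answer: #4, #5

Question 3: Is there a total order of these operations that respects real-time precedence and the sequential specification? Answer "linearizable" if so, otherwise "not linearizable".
not linearizable

prefix check: 1..6 passes, 1..7 fails once #4's time-7 response joins
exactly one order of the 3 completed ops respects real time; the stack replay fails
no escape via the 1 pending operation (#3): every completion choice fails
one such order, #1, #2, #4 (pending dropped), breaks at step 3 where #4 pop() → empty is illegal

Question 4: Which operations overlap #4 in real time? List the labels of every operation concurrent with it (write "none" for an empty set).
Answer: #3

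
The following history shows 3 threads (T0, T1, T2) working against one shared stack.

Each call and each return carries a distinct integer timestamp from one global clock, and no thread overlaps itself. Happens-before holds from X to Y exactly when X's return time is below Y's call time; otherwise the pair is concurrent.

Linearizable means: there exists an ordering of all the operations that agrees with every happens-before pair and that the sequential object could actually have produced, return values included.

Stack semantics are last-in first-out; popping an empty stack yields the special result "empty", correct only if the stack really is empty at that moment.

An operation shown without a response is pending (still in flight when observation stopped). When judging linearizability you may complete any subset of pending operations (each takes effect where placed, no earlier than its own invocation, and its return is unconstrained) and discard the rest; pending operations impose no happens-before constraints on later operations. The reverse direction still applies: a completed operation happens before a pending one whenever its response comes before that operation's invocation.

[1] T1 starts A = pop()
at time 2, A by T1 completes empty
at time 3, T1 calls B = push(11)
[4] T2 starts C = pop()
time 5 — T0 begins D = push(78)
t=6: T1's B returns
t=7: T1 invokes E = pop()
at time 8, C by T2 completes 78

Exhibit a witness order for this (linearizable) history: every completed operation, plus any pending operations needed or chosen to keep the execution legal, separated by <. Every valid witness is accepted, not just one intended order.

1. A pop() → empty, leaving stack <>
2. B push(11), leaving stack <11>
3. D push(78) (pending, included), leaving stack <11,78>
4. C pop() → 78, leaving stack <11>

A < B < D < C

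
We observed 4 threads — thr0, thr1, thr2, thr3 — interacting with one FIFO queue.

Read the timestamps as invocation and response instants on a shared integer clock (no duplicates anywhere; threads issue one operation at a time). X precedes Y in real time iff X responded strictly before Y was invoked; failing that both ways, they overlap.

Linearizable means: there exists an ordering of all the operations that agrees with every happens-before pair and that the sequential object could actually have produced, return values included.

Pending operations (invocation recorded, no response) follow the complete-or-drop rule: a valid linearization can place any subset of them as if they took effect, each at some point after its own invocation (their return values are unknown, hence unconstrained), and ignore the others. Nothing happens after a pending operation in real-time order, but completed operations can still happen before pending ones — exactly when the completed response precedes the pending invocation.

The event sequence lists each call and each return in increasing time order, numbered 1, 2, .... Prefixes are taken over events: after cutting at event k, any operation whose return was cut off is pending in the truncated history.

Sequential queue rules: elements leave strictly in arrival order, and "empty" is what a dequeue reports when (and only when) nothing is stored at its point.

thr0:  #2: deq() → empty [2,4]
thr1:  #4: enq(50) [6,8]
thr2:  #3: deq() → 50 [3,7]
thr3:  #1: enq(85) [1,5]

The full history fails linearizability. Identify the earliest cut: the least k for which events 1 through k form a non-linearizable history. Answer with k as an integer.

7

events 1..6 are linearizable; a witness order is #1, #3, #2:
1. #1 enq(85), leaving queue <85>
2. #3 deq() (pending, included), leaving queue <>
3. #2 deq() → empty, leaving queue <>
include event 7 — #3 responding at 7 — and every candidate order breaks
no escape via the 1 pending operation (#4): every completion choice fails
sample order #1, #2, #3 (pending dropped) stalls at step 2 — #2 deq() → empty has no legal effect
sample order #1, #3, #2 (pending dropped) stalls at step 2 — #3 deq() → 50 has no legal effect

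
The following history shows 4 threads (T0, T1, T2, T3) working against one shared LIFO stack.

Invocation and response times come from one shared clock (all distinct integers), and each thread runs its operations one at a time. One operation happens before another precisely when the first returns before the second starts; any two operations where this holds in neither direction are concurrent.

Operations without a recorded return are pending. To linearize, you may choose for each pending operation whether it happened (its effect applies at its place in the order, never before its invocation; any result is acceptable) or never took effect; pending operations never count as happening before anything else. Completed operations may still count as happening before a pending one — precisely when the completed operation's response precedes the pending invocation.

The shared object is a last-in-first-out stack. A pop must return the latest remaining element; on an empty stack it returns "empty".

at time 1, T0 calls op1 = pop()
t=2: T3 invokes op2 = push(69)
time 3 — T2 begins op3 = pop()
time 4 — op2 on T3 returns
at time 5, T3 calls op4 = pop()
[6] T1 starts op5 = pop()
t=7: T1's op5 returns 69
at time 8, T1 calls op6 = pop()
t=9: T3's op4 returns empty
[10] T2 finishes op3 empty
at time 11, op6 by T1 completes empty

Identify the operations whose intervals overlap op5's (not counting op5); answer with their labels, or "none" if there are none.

overlap test against op5 [6,7]: concurrent iff the interval meets 6..7
op1 [1,…): concurrent
op2 [2,4]: before
op3 [3,10]: concurrent
op4 [5,9]: concurrent
op6 [8,11]: after

op1, op3, op4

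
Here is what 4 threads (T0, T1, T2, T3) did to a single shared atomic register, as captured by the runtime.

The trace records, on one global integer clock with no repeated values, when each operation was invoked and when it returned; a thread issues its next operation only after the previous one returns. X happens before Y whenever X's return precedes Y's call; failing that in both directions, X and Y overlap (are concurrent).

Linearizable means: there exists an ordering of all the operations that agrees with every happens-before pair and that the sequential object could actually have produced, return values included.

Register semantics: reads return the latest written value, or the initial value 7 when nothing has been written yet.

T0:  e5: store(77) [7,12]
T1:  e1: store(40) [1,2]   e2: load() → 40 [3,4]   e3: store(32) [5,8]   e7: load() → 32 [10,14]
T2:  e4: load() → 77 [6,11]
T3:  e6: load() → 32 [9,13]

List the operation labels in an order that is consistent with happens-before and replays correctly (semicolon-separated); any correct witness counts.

e1; e2; e3; e6; e7; e5; e4

1. e1 store(40), leaving value 40
2. e2 load() → 40, leaving value 40
3. e3 store(32), leaving value 32
4. e6 load() → 32, leaving value 32
5. e7 load() → 32, leaving value 32
6. e5 store(77), leaving value 77
7. e4 load() → 77, leaving value 77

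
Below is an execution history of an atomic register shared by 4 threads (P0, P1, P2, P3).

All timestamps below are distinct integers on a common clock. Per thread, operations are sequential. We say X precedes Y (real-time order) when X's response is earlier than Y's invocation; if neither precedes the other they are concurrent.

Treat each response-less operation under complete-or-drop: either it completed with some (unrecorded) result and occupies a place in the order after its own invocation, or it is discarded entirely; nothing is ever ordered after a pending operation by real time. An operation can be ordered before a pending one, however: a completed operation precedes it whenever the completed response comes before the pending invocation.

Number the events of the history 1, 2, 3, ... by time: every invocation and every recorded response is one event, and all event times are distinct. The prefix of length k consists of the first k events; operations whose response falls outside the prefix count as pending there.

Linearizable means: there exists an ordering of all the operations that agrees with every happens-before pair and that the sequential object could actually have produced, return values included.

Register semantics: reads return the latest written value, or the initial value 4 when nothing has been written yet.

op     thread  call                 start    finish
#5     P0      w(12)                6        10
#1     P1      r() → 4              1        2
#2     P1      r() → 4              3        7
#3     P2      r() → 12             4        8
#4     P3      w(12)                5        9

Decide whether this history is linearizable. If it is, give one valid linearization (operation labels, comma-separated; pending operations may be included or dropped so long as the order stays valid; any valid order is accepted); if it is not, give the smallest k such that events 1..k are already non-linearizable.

1. #1 r() → 4, leaving value 4
2. #2 r() → 4, leaving value 4
3. #4 w(12), leaving value 12
4. #3 r() → 12, leaving value 12
5. #5 w(12), leaving value 12

linearizable — witness: #1, #2, #4, #3, #5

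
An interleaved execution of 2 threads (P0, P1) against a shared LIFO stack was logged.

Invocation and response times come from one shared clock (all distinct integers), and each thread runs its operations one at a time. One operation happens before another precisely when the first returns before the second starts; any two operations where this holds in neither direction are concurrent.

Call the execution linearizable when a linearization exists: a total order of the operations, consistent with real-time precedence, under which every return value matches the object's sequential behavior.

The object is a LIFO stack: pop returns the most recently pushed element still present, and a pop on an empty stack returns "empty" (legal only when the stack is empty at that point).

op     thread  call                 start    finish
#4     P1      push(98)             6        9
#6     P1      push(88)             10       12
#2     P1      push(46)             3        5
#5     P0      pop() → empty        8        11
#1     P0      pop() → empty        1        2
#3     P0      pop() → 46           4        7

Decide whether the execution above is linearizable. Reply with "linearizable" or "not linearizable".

witness order: #1, #2, #3, #5, #4, #6
1. #1 pop() → empty, leaving stack <>
2. #2 push(46), leaving stack <46>
3. #3 pop() → 46, leaving stack <>
4. #5 pop() → empty, leaving stack <>
5. #4 push(98), leaving stack <98>
6. #6 push(88), leaving stack <98,88>

linearizable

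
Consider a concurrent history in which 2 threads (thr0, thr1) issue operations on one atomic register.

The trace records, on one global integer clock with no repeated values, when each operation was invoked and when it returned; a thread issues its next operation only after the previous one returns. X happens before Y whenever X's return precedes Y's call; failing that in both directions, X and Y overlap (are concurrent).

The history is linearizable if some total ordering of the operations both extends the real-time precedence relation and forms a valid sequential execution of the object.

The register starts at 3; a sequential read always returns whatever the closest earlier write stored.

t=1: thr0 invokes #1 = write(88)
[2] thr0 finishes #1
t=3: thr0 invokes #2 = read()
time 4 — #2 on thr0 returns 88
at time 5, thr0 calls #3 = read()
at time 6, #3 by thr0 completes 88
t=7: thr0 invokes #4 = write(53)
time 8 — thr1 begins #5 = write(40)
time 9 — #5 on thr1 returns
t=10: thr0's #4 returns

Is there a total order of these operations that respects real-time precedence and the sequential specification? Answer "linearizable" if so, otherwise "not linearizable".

one valid linearization: #1, #2, #3, #4, #5
1. #1 write(88), leaving value 88
2. #2 read() → 88, leaving value 88
3. #3 read() → 88, leaving value 88
4. #4 write(53), leaving value 53
5. #5 write(40), leaving value 40

linearizable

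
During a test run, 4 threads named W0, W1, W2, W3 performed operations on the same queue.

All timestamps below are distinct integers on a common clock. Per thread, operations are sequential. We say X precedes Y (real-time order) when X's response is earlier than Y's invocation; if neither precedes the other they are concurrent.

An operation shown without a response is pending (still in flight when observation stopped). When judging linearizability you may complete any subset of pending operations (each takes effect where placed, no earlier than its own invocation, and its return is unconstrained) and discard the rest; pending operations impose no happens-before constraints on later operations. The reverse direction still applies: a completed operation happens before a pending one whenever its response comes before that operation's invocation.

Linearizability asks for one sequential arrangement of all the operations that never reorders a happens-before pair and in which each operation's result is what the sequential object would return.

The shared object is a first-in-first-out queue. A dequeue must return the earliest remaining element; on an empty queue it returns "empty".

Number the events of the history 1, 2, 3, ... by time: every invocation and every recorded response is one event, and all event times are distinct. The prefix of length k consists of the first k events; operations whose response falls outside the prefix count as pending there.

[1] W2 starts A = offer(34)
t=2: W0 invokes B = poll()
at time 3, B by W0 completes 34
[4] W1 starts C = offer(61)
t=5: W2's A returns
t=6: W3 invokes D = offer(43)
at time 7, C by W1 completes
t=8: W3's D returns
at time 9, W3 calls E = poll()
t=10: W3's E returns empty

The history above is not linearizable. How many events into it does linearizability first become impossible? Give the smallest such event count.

10

one valid order for events 1..9 is A, B, C, D:
1. A offer(34), leaving queue <34>
2. B poll() → 34, leaving queue <>
3. C offer(61), leaving queue <61>
4. D offer(43), leaving queue <61,43>
at event 10 (E's time-10 response) nothing linearizes any more
for example A, B, C, D, E fails at step 5: E poll() → empty is not legal there
for example A, B, D, C, E fails at step 5: E poll() → empty is not legal there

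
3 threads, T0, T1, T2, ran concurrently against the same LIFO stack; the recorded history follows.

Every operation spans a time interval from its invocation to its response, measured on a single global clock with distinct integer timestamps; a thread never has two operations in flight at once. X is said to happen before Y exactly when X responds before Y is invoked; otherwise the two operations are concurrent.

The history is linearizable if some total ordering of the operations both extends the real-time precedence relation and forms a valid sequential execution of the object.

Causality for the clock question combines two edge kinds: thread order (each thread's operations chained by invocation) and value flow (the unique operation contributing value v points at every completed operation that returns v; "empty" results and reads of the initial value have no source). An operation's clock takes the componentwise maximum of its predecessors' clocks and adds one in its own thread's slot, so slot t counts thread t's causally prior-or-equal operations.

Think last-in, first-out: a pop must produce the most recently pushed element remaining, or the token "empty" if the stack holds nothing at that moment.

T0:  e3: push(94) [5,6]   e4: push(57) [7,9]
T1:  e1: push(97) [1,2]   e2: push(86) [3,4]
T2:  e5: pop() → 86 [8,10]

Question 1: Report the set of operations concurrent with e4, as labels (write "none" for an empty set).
Answer: e5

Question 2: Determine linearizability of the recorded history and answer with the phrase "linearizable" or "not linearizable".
not linearizable

cut after 9 events: linearizable; cut after 10 events (e5 responds, time 10): not linearizable
real-time-consistent orders of the 5 completed operations: 2 — all fail the LIFO stack replay
one such order, e1, e2, e3, e4, e5, breaks at step 5 where e5 pop() → 86 is illegal
one such order, e1, e2, e3, e5, e4, breaks at step 4 where e5 pop() → 86 is illegal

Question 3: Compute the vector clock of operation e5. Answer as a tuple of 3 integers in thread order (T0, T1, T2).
Answer: (0, 2, 1)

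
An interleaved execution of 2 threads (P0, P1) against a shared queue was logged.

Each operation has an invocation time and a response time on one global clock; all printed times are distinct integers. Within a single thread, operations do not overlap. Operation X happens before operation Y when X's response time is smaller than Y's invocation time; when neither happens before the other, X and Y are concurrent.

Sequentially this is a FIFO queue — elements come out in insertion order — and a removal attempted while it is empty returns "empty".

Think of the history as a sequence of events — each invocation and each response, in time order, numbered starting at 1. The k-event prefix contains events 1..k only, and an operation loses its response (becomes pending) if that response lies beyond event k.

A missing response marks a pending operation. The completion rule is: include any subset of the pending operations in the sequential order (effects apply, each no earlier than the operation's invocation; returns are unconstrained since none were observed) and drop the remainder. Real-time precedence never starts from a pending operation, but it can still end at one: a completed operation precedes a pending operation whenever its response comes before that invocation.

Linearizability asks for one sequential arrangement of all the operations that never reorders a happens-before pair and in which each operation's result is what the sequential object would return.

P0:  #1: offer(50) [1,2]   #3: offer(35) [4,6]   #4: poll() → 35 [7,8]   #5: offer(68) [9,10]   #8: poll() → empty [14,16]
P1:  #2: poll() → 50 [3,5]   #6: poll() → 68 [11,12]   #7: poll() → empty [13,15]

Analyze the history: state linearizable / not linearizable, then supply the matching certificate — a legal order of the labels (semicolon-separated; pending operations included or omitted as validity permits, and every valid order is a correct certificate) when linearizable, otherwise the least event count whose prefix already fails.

step 1: #1 offer(50) — queue <50>
step 2: #2 poll() → 50 — queue <>
step 3: #3 offer(35) — queue <35>
step 4: #4 poll() → 35 — queue <>
step 5: #5 offer(68) — queue <68>
step 6: #6 poll() → 68 — queue <>
step 7: #7 poll() → empty — queue <>
step 8: #8 poll() → empty — queue <>

linearizable — witness: #1; #2; #3; #4; #5; #6; #7; #8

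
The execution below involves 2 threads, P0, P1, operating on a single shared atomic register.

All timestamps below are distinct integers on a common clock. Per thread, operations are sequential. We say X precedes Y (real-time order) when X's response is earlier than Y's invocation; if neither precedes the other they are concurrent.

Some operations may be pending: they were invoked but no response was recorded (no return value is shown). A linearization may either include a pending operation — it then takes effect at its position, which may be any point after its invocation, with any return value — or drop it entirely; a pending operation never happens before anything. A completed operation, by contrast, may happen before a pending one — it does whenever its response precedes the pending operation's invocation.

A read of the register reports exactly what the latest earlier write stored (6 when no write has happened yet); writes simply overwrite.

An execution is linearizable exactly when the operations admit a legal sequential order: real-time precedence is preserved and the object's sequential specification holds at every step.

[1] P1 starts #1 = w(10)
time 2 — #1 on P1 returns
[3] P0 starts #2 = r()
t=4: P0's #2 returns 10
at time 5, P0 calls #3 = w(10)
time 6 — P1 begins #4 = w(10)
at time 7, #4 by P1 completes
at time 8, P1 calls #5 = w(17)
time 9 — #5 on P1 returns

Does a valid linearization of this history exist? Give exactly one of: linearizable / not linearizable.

linearizable

a witness: #1, #2, #3, #4, #5
step 1: #1 w(10) — value 10
step 2: #2 r() → 10 — value 10
step 3: #3 w(10) (pending, included) — value 10
step 4: #4 w(10) — value 10
step 5: #5 w(17) — value 17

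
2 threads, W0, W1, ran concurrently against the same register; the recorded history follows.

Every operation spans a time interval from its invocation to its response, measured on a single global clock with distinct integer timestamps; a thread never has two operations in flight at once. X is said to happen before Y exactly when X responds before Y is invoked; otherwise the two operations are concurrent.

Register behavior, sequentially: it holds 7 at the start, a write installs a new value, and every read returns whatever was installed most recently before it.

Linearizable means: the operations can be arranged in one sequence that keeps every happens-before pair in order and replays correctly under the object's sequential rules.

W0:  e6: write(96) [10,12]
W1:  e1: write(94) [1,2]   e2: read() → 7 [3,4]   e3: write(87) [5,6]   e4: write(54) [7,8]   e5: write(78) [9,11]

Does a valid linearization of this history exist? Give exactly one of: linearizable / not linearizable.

not linearizable

through event 3 a valid linearization exists; event 4 (e2 responding at time 4) ends that
exactly one order of the 2 completed ops respects real time; the register replay fails
e.g. e1, e2: illegal at step 2, since e2 read() → 7 cannot apply there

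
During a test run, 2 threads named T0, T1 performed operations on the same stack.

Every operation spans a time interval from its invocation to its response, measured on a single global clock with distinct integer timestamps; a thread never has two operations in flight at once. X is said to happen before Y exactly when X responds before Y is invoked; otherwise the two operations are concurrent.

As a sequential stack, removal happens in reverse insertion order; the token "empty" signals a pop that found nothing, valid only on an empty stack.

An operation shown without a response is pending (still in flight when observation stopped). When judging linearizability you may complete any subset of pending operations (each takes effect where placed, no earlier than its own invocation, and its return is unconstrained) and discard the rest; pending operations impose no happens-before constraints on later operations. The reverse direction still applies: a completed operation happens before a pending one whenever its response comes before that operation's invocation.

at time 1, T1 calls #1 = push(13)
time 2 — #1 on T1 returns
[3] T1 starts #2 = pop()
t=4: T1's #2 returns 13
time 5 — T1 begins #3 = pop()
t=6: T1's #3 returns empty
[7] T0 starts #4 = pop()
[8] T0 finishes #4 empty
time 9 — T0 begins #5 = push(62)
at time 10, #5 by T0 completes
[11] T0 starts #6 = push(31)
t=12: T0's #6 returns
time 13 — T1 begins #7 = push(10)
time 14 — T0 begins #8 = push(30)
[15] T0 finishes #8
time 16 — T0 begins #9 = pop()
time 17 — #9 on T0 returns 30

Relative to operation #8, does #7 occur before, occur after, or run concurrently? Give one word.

concurrent

#7 spans [13,…), #8 spans [14,15]
the intervals overlap in both directions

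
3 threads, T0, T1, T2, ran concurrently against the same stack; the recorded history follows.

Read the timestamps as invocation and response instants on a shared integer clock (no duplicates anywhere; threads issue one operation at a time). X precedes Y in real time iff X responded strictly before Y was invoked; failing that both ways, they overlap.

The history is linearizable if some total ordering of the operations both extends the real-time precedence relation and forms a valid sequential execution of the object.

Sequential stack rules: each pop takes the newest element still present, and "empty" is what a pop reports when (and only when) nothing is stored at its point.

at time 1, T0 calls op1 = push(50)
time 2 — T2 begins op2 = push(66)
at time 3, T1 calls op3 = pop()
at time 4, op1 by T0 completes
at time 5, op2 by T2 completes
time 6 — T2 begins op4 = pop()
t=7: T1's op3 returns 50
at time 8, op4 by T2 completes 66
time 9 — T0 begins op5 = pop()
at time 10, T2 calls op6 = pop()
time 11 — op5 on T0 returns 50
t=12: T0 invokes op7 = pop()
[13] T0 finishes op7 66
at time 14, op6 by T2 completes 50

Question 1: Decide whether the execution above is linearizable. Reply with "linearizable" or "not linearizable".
not linearizable

the violation lands at event 11, op5's response at time 11: events 1..10 linearize, events 1..11 do not
all 8 real-time-respecting orders fail — 5 completed stack operations, no legal replay
every completion of the 1 pending operation (op6) was checked; none linearizes
e.g. op1, op2, op3, op4, op5 (pending dropped): illegal at step 3, since op3 pop() → 50 cannot apply there
e.g. op1, op2, op4, op3, op5 (pending dropped): illegal at step 5, since op5 pop() → 50 cannot apply there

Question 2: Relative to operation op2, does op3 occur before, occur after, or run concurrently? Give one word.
concurrent

op3 spans [3,7], op2 spans [2,5]
the intervals overlap in both directions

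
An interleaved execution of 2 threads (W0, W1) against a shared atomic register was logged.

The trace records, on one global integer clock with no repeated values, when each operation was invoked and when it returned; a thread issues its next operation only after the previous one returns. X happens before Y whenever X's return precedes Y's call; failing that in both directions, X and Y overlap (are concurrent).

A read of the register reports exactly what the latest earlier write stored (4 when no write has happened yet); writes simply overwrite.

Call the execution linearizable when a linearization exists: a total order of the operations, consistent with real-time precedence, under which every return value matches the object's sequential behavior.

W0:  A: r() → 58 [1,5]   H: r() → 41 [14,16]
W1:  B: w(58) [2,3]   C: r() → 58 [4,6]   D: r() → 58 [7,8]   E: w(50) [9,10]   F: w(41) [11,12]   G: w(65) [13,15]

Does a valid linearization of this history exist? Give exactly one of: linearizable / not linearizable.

linearizable

one valid linearization: B, A, C, D, E, F, H, G
1. B w(58), leaving value 58
2. A r() → 58, leaving value 58
3. C r() → 58, leaving value 58
4. D r() → 58, leaving value 58
5. E w(50), leaving value 50
6. F w(41), leaving value 41
7. H r() → 41, leaving value 41
8. G w(65), leaving value 65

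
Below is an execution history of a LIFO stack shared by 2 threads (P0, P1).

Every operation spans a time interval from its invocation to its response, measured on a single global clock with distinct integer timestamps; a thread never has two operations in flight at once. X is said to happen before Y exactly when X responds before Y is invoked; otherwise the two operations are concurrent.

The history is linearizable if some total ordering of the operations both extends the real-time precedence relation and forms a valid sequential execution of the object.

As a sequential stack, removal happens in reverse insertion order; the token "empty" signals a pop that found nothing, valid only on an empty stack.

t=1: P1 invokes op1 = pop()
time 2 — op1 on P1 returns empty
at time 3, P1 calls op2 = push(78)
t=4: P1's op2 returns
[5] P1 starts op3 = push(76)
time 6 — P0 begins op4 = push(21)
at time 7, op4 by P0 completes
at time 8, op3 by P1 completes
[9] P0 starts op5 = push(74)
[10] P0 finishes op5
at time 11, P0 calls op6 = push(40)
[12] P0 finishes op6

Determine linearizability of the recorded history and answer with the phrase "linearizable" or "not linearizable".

linearizable

a witness: op1, op2, op3, op4, op5, op6
after step 1 (op1 pop() → empty): stack <>
after step 2 (op2 push(78)): stack <78>
after step 3 (op3 push(76)): stack <78,76>
after step 4 (op4 push(21)): stack <78,76,21>
after step 5 (op5 push(74)): stack <78,76,21,74>
after step 6 (op6 push(40)): stack <78,76,21,74,40>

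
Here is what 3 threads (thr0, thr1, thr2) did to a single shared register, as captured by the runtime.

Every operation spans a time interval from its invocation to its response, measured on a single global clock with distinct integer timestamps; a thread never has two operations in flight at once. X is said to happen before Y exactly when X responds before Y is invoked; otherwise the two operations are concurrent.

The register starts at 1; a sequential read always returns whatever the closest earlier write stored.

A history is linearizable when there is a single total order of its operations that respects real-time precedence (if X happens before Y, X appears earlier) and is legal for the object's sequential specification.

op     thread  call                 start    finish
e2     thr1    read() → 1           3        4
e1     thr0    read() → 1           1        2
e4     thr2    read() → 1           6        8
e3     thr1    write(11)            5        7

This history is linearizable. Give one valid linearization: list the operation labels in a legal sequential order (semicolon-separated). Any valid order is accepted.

after step 1 (e1 read() → 1): value 1
after step 2 (e2 read() → 1): value 1
after step 3 (e4 read() → 1): value 1
after step 4 (e3 write(11)): value 11

e1; e2; e4; e3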